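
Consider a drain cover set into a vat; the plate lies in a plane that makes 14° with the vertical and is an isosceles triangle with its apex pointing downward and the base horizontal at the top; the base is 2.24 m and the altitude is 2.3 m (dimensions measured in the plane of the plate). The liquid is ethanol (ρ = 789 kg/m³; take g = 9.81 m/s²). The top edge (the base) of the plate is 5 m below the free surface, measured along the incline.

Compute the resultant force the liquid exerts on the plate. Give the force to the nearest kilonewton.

γ = ρg = 789 × 9.81 / 1000 = 7.74009 kN/m³.
The plate makes 14° with the vertical, i.e. θ = 90° − 14° = 76° to the horizontal. Measuring y along the incline from the free-surface line, vertical depth h = y·sinθ with sinθ = 0.970296.
With the apex down, the centroid sits h/3 = 2.3/3 = 0.766667 m below the base (the top edge), so y_c = 5 + 0.766667 = 5.76667 m and h_c = 5.76667 × 0.970296 = 5.59538 m.
A = ½ × 2.24 × 2.3 = 2.576 m².
Resultant F = γ·h_c·A = 7.74009 × 5.59538 × 2.576 = 111.563 kN.

F ≈ 112 kN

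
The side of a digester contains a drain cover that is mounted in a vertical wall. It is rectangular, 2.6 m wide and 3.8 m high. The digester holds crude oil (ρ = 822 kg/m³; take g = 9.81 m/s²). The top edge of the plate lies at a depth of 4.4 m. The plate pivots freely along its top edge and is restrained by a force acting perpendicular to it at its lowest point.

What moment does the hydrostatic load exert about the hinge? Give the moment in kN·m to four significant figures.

γ = ρg = 822 × 9.81 / 1000 = 8.06382 kN/m³.
The centroid lies 3.8/2 = 1.9 m below the top edge, so the centroid depth is h_c = 4.4 + 1.9 = 6.3 m.
A = 2.6 × 3.8 = 9.88 m².
Resultant F = γ·h_c·A = 8.06382 × 6.3 × 9.88 = 501.924 kN.
I_c = b·h³/12 = 2.6 × 3.8³/12 = 11.8889 m⁴.
Centre of pressure: y_p = y_c + I_c/(y_c·A) = 6.3 + 11.8889/(6.3 × 9.88) = 6.3 + 0.191005 = 6.491 m along the plane.
The resultant acts 1.9 + 0.191005 = 2.09101 m (along the plate) below the hinge at the top edge, so the moment about the hinge is M = F × 2.09101 = 501.924 × 2.09101 = 1049.53 kN·m.

M ≈ 1050 kN·m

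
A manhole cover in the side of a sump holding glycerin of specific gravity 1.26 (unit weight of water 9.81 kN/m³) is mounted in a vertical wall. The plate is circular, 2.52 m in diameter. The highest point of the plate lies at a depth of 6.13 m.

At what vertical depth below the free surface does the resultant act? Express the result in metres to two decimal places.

γ = 1.26 × 9.81 = 12.3606 kN/m³.
The centroid is at the centre, 1.26 m below the top of the plate, so the centroid depth is h_c = 6.13 + 1.26 = 7.39 m.
A = π(1.26)² = 4.98759 m².
Resultant F = γ·h_c·A = 12.3606 × 7.39 × 4.98759 = 455.591 kN.
I_c = πr⁴/4 = π × 1.26⁴/4 = 1.97958 m⁴.
Centre of pressure: y_p = y_c + I_c/(y_c·A) = 7.39 + 1.97958/(7.39 × 4.98759) = 7.39 + 0.0537079 = 7.44371 m along the plane.

h_p = 7.44 m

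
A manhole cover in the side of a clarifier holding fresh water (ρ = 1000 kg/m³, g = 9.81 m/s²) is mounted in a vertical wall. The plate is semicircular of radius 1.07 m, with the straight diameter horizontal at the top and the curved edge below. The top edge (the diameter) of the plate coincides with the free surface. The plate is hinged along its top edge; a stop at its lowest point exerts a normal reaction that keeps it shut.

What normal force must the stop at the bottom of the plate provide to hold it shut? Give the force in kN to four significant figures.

P ≈ 4.719 kN

γ = ρg = 1000 × 9.81 = 9810 N/m³ = 9.81 kN/m³.
The centroid of a semicircle lies 4r/(3π) = 0.454122 m from the diameter, here below the top edge, so the centroid depth is h_c = 0.454122 m.
A = πr²/2 = π × 1.07²/2 = 1.7984 m².
Resultant F = γ·h_c·A = 9.81 × 0.454122 × 1.7984 = 8.01176 kN.
I_c = (π/8 − 8/(9π))·r⁴ = 0.109757 × 1.07⁴ = 0.143869 m⁴.
Centre of pressure: y_p = y_c + I_c/(y_c·A) = 0.454122 + 0.143869/(0.454122 × 1.7984) = 0.454122 + 0.17616 = 0.630282 m along the plane.
The resultant acts 0.454122 + 0.17616 = 0.630282 m (along the plate) below the hinge at the top edge, so the moment about the hinge is M = F × 0.630282 = 8.01176 × 0.630282 = 5.04967 kN·m.
A normal force at the bottom, 1.07 m from the hinge, must supply this moment: P = 5.04967/1.07 = 4.71932 kN.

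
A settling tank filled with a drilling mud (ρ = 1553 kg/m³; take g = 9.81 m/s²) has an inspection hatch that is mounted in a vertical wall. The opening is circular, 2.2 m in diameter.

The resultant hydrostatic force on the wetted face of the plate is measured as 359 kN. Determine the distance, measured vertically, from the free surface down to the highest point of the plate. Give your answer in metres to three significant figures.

γ = ρg = 1553 × 9.81 / 1000 = 15.23493 kN/m³.
A = π(1.1)² = 3.80133 m².
From F = γ·h_c·A, the centroid depth is h_c = 359/(15.23493 × 3.80133) = 6.19895 m.
The centroid is at the centre, 1.1 m below the top of the plate, so the highest point sits at h_top = 6.19895 − 1.1 = 5.09895 m below the surface.

d_top ≈ 5.10 m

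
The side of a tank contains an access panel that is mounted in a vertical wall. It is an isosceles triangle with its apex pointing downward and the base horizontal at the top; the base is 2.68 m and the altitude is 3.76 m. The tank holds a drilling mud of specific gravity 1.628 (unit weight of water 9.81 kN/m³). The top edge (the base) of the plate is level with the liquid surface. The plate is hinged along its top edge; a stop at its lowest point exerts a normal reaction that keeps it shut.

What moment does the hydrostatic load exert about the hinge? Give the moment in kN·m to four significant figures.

M ≈ 189.6 kN·m

γ = 1.628 × 9.81 = 15.97068 kN/m³.
With the apex down, the centroid sits h/3 = 3.76/3 = 1.25333 m below the base (the top edge), so the centroid depth is h_c = 1.25333 m.
A = ½ × 2.68 × 3.76 = 5.0384 m².
Resultant F = γ·h_c·A = 15.97068 × 1.25333 × 5.0384 = 100.851 kN.
I_c = b·h³/36 = 2.68 × 3.76³/36 = 3.95727 m⁴.
Centre of pressure: y_p = y_c + I_c/(y_c·A) = 1.25333 + 3.95727/(1.25333 × 5.0384) = 1.25333 + 0.626668 = 1.88 m along the plane.
The resultant acts 1.25333 + 0.626668 = 1.88 m (along the plate) below the hinge at the top edge, so the moment about the hinge is M = F × 1.88 = 100.851 × 1.88 = 189.6 kN·m.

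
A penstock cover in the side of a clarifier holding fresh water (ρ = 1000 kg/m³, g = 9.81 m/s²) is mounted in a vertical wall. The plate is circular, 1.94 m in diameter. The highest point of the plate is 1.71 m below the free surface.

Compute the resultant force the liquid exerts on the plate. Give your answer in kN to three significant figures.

F ≈ 77.7 kN

γ = ρg = 1000 × 9.81 = 9810 N/m³ = 9.81 kN/m³.
The centroid is at the centre, 0.97 m below the top of the plate, so the centroid depth is h_c = 1.71 + 0.97 = 2.68 m.
A = π(0.97)² = 2.95592 m².
Resultant F = γ·h_c·A = 9.81 × 2.68 × 2.95592 = 77.7135 kN.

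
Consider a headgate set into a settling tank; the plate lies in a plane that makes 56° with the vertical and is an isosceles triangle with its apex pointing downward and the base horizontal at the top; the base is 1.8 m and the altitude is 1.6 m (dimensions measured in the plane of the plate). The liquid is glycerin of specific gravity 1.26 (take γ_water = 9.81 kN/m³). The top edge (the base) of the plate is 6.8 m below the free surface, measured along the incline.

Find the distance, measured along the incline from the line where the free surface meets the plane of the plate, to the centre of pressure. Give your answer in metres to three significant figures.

y_p = 7.35 m

γ = 1.26 × 9.81 = 12.3606 kN/m³.
The plate makes 56° with the vertical, i.e. θ = 90° − 56° = 34° to the horizontal. Measuring y along the incline from the free-surface line, vertical depth h = y·sinθ with sinθ = 0.559193.
With the apex down, the centroid sits h/3 = 1.6/3 = 0.533333 m below the base (the top edge), so y_c = 6.8 + 0.533333 = 7.33333 m and h_c = 7.33333 × 0.559193 = 4.10075 m.
A = ½ × 1.8 × 1.6 = 1.44 m².
Resultant F = γ·h_c·A = 12.3606 × 4.10075 × 1.44 = 72.9903 kN.
I_c = b·h³/36 = 1.8 × 1.6³/36 = 0.2048 m⁴.
Centre of pressure: y_p = y_c + I_c/(y_c·A) = 7.33333 + 0.2048/(7.33333 × 1.44) = 7.33333 + 0.0193939 = 7.35272 m along the plane.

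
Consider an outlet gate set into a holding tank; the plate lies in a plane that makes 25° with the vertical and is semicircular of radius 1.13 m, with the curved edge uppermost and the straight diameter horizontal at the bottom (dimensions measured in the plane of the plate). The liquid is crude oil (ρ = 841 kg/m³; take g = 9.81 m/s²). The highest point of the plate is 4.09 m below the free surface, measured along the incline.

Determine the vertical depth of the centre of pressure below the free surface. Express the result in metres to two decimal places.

h_p = 4.31 m

γ = ρg = 841 × 9.81 / 1000 = 8.25021 kN/m³.
The plate makes 25° with the vertical, i.e. θ = 90° − 25° = 65° to the horizontal. Measuring y along the incline from the free-surface line, vertical depth h = y·sinθ with sinθ = 0.906308.
The centroid lies 4r/(3π) = 0.479587 m above the diameter, so r − 4r/(3π) = 1.13 − 0.479587 = 0.650413 m below the topmost point, so y_c = 4.09 + 0.650413 = 4.74041 m and h_c = 4.74041 × 0.906308 = 4.29627 m.
A = πr²/2 = π × 1.13²/2 = 2.00575 m².
Resultant F = γ·h_c·A = 8.25021 × 4.29627 × 2.00575 = 71.0941 kN.
I_c = (π/8 − 8/(9π))·r⁴ = 0.109757 × 1.13⁴ = 0.178956 m⁴.
Centre of pressure: y_p = y_c + I_c/(y_c·A) = 4.74041 + 0.178956/(4.74041 × 2.00575) = 4.74041 + 0.0188215 = 4.75923 m along the plane.
Vertically, h_p = y_p·sinθ = 4.75923 × 0.906308 = 4.31333 m.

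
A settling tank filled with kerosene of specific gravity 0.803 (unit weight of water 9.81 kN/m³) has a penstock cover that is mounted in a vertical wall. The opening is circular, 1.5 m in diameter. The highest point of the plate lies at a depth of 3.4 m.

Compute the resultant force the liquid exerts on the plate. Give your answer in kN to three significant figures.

γ = 0.803 × 9.81 = 7.87743 kN/m³.
The centroid is at the centre, 0.75 m below the top of the plate, so the centroid depth is h_c = 3.4 + 0.75 = 4.15 m.
A = π(0.75)² = 1.76715 m².
Resultant F = γ·h_c·A = 7.87743 × 4.15 × 1.76715 = 57.7705 kN.

F ≈ 57.8 kN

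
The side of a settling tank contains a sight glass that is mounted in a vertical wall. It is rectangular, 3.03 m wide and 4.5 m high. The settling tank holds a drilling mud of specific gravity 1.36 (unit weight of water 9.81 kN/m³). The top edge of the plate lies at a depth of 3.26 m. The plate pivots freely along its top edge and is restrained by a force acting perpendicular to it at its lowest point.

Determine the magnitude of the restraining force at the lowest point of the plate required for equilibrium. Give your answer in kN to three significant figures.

P ≈ 569 kN

γ = 1.36 × 9.81 = 13.3416 kN/m³.
The centroid lies 4.5/2 = 2.25 m below the top edge, so the centroid depth is h_c = 3.26 + 2.25 = 5.51 m.
A = 3.03 × 4.5 = 13.635 m².
Resultant F = γ·h_c·A = 13.3416 × 5.51 × 13.635 = 1002.34 kN.
I_c = b·h³/12 = 3.03 × 4.5³/12 = 23.0091 m⁴.
Centre of pressure: y_p = y_c + I_c/(y_c·A) = 5.51 + 23.0091/(5.51 × 13.635) = 5.51 + 0.306262 = 5.81626 m along the plane.
The resultant acts 2.25 + 0.306262 = 2.55626 m (along the plate) below the hinge at the top edge, so the moment about the hinge is M = F × 2.55626 = 1002.34 × 2.55626 = 2562.24 kN·m.
A normal force at the bottom, 4.5 m from the hinge, must supply this moment: P = 2562.24/4.5 = 569.387 kN.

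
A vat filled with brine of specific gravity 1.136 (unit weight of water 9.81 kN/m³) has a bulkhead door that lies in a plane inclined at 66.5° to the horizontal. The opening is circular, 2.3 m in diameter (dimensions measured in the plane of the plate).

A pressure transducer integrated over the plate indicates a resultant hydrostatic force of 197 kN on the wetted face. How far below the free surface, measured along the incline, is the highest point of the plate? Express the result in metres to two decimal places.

y_top ≈ 3.49 m

γ = 1.136 × 9.81 = 11.14416 kN/m³.
A = π(1.15)² = 4.15476 m².
From F = γ·h_c·A, the centroid depth is h_c = 197/(11.14416 × 4.15476) = 4.25474 m.
Let θ = 66.5° be the plate's angle to the horizontal; measure y along the incline from where the plane meets the free surface. Vertical depth h = y·sinθ with sinθ = 0.917060.
Along the incline, y_c = h_c/sinθ = 4.25474/0.917060 = 4.63954 m.
The centroid is at the centre, 1.15 m below the top of the plate, so the highest point sits at y_top = 4.63954 − 1.15 = 3.48954 m along the incline.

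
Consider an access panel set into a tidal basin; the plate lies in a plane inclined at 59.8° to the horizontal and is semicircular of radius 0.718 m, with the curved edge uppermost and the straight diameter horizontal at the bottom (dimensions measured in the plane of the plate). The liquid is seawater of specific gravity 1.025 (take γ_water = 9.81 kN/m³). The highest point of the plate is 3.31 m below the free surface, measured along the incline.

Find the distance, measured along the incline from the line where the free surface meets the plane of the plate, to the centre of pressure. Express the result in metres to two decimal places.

γ = 1.025 × 9.81 = 10.05525 kN/m³.
Let θ = 59.8° be the plate's angle to the horizontal; measure y along the incline from where the plane meets the free surface. Vertical depth h = y·sinθ with sinθ = 0.864275.
The centroid lies 4r/(3π) = 0.304729 m above the diameter, so r − 4r/(3π) = 0.718 − 0.304729 = 0.413271 m below the topmost point, so y_c = 3.31 + 0.413271 = 3.72327 m and h_c = 3.72327 × 0.864275 = 3.21793 m.
A = πr²/2 = π × 0.718²/2 = 0.809783 m².
Resultant F = γ·h_c·A = 10.05525 × 3.21793 × 0.809783 = 26.2022 kN.
I_c = (π/8 − 8/(9π))·r⁴ = 0.109757 × 0.718⁴ = 0.0291696 m⁴.
Centre of pressure: y_p = y_c + I_c/(y_c·A) = 3.72327 + 0.0291696/(3.72327 × 0.809783) = 3.72327 + 0.0096747 = 3.73294 m along the plane.

y_p = 3.73 m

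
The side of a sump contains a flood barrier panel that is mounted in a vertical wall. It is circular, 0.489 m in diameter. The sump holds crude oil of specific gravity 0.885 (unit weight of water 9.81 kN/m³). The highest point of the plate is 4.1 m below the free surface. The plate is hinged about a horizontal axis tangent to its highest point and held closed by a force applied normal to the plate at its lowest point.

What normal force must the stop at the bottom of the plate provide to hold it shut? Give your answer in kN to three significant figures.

γ = 0.885 × 9.81 = 8.68185 kN/m³.
The centroid is at the centre, 0.2445 m below the top of the plate, so the centroid depth is h_c = 4.1 + 0.2445 = 4.3445 m.
A = π(0.2445)² = 0.187805 m².
Resultant F = γ·h_c·A = 8.68185 × 4.3445 × 0.187805 = 7.08368 kN.
I_c = πr⁴/4 = π × 0.2445⁴/4 = 0.00280676 m⁴.
Centre of pressure: y_p = y_c + I_c/(y_c·A) = 4.3445 + 0.00280676/(4.3445 × 0.187805) = 4.3445 + 0.00344 = 4.34794 m along the plane.
The resultant acts 0.2445 + 0.00344 = 0.24794 m (along the plate) below the hinge at the top edge, so the moment about the hinge is M = F × 0.24794 = 7.08368 × 0.24794 = 1.75633 kN·m.
A normal force at the bottom, 0.489 m from the hinge, must supply this moment: P = 1.75633/0.489 = 3.59168 kN.

P ≈ 3.59 kN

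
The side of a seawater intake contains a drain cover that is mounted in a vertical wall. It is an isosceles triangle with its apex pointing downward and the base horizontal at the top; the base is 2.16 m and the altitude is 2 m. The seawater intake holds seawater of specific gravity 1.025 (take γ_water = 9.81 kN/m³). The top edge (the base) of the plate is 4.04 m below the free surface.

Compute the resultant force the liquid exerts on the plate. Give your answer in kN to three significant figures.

γ = 1.025 × 9.81 = 10.05525 kN/m³.
With the apex down, the centroid sits h/3 = 2/3 = 0.666667 m below the base (the top edge), so the centroid depth is h_c = 4.04 + 0.666667 = 4.70667 m.
A = ½ × 2.16 × 2 = 2.16 m².
Resultant F = γ·h_c·A = 10.05525 × 4.70667 × 2.16 = 102.226 kN.

F ≈ 102 kN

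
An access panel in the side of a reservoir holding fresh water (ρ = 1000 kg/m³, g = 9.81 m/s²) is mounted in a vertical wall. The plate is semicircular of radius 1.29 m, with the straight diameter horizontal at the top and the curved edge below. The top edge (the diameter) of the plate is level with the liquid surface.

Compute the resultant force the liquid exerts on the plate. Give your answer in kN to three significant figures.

F ≈ 14.0 kN

γ = ρg = 1000 × 9.81 = 9810 N/m³ = 9.81 kN/m³.
The centroid of a semicircle lies 4r/(3π) = 0.547493 m from the diameter, here below the top edge, so the centroid depth is h_c = 0.547493 m.
A = πr²/2 = π × 1.29²/2 = 2.61396 m².
Resultant F = γ·h_c·A = 9.81 × 0.547493 × 2.61396 = 14.0393 kN.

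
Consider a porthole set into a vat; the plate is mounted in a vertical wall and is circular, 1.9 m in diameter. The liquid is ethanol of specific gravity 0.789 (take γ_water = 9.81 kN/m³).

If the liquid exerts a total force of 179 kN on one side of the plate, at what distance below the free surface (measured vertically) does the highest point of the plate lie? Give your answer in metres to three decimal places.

d_top ≈ 7.207 m

γ = 0.789 × 9.81 = 7.74009 kN/m³.
A = π(0.95)² = 2.83529 m².
From F = γ·h_c·A, the centroid depth is h_c = 179/(7.74009 × 2.83529) = 8.15661 m.
The centroid is at the centre, 0.95 m below the top of the plate, so the highest point sits at h_top = 8.15661 − 0.95 = 7.20661 m below the surface.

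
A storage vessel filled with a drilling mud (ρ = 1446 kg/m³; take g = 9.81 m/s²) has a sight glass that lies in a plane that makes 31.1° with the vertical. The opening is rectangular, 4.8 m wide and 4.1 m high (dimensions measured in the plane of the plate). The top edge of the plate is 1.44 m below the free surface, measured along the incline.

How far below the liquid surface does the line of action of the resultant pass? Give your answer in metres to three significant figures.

h_p = 3.33 m

γ = ρg = 1446 × 9.81 / 1000 = 14.18526 kN/m³.
The plate makes 31.1° with the vertical, i.e. θ = 90° − 31.1° = 58.9° to the horizontal. Measuring y along the incline from the free-surface line, vertical depth h = y·sinθ with sinθ = 0.856267.
The centroid lies 4.1/2 = 2.05 m below the top edge, so y_c = 1.44 + 2.05 = 3.49 m and h_c = 3.49 × 0.856267 = 2.98837 m.
A = 4.8 × 4.1 = 19.68 m².
Resultant F = γ·h_c·A = 14.18526 × 2.98837 × 19.68 = 834.251 kN.
I_c = b·h³/12 = 4.8 × 4.1³/12 = 27.5684 m⁴.
Centre of pressure: y_p = y_c + I_c/(y_c·A) = 3.49 + 27.5684/(3.49 × 19.68) = 3.49 + 0.401385 = 3.89139 m along the plane.
Vertically, h_p = y_p·sinθ = 3.89139 × 0.856267 = 3.33207 m.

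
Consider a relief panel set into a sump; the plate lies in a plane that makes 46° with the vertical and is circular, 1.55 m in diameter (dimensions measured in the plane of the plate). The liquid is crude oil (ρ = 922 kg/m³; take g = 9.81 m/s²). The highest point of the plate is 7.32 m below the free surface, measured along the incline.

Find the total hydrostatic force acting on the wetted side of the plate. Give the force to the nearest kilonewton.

F ≈ 96 kN

γ = ρg = 922 × 9.81 / 1000 = 9.04482 kN/m³.
The plate makes 46° with the vertical, i.e. θ = 90° − 46° = 44° to the horizontal. Measuring y along the incline from the free-surface line, vertical depth h = y·sinθ with sinθ = 0.694658.
The centroid is at the centre, 0.775 m below the top of the plate, so y_c = 7.32 + 0.775 = 8.095 m and h_c = 8.095 × 0.694658 = 5.62326 m.
A = π(0.775)² = 1.88692 m².
Resultant F = γ·h_c·A = 9.04482 × 5.62326 × 1.88692 = 95.9713 kN.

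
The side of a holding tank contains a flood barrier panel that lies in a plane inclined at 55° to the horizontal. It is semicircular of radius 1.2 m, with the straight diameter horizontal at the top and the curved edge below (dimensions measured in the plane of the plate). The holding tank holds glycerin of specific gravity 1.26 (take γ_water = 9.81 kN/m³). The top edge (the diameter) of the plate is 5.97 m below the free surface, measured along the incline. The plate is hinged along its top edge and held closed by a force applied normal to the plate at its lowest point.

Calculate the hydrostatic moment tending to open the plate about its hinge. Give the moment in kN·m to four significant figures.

M ≈ 77.88 kN·m

γ = 1.26 × 9.81 = 12.3606 kN/m³.
Let θ = 55° be the plate's angle to the horizontal; measure y along the incline from where the plane meets the free surface. Vertical depth h = y·sinθ with sinθ = 0.819152.
The centroid of a semicircle lies 4r/(3π) = 0.509296 m from the diameter, here below the top edge, so y_c = 5.97 + 0.509296 = 6.4793 m and h_c = 6.4793 × 0.819152 = 5.30753 m.
A = πr²/2 = π × 1.2²/2 = 2.26195 m².
Resultant F = γ·h_c·A = 12.3606 × 5.30753 × 2.26195 = 148.394 kN.
I_c = (π/8 − 8/(9π))·r⁴ = 0.109757 × 1.2⁴ = 0.227592 m⁴.
Centre of pressure: y_p = y_c + I_c/(y_c·A) = 6.4793 + 0.227592/(6.4793 × 2.26195) = 6.4793 + 0.0155291 = 6.49483 m along the plane.
The resultant acts 0.509296 + 0.0155291 = 0.524825 m (along the plate) below the hinge at the top edge, so the moment about the hinge is M = F × 0.524825 = 148.394 × 0.524825 = 77.8809 kN·m.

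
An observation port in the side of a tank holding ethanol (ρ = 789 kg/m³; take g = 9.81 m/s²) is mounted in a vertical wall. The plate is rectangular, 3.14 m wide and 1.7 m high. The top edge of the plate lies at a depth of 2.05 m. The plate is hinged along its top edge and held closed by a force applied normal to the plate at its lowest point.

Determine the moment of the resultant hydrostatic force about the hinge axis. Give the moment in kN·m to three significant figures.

M ≈ 112 kN·m

γ = ρg = 789 × 9.81 / 1000 = 7.74009 kN/m³.
The centroid lies 1.7/2 = 0.85 m below the top edge, so the centroid depth is h_c = 2.05 + 0.85 = 2.9 m.
A = 3.14 × 1.7 = 5.338 m².
Resultant F = γ·h_c·A = 7.74009 × 2.9 × 5.338 = 119.818 kN.
I_c = b·h³/12 = 3.14 × 1.7³/12 = 1.28557 m⁴.
Centre of pressure: y_p = y_c + I_c/(y_c·A) = 2.9 + 1.28557/(2.9 × 5.338) = 2.9 + 0.0830461 = 2.98305 m along the plane.
The resultant acts 0.85 + 0.0830461 = 0.933046 m (along the plate) below the hinge at the top edge, so the moment about the hinge is M = F × 0.933046 = 119.818 × 0.933046 = 111.796 kN·m.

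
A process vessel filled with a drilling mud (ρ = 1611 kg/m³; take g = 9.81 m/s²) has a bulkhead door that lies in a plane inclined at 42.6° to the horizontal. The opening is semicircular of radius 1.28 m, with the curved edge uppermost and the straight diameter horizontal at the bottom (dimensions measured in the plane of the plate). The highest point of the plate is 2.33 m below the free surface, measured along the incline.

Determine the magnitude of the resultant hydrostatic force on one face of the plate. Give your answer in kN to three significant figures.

γ = ρg = 1611 × 9.81 / 1000 = 15.80391 kN/m³.
Let θ = 42.6° be the plate's angle to the horizontal; measure y along the incline from where the plane meets the free surface. Vertical depth h = y·sinθ with sinθ = 0.676876.
The centroid lies 4r/(3π) = 0.543249 m above the diameter, so r − 4r/(3π) = 1.28 − 0.543249 = 0.736751 m below the topmost point, so y_c = 2.33 + 0.736751 = 3.06675 m and h_c = 3.06675 × 0.676876 = 2.07581 m.
A = πr²/2 = π × 1.28²/2 = 2.57359 m².
Resultant F = γ·h_c·A = 15.80391 × 2.07581 × 2.57359 = 84.429 kN.

F ≈ 84.4 kN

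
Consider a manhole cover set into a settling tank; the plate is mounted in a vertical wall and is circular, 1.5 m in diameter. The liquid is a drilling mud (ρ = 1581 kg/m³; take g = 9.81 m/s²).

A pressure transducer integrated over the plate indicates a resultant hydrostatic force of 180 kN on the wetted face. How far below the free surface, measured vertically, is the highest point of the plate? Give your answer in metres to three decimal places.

γ = ρg = 1581 × 9.81 / 1000 = 15.50961 kN/m³.
A = π(0.75)² = 1.76715 m².
From F = γ·h_c·A, the centroid depth is h_c = 180/(15.50961 × 1.76715) = 6.56747 m.
The centroid is at the centre, 0.75 m below the top of the plate, so the highest point sits at h_top = 6.56747 − 0.75 = 5.81747 m below the surface.

d_top ≈ 5.817 m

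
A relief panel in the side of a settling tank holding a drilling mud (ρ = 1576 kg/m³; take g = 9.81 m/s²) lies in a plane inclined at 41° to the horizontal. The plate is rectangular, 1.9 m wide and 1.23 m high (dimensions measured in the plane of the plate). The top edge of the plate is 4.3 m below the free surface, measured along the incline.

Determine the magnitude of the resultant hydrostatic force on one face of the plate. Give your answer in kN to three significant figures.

F ≈ 117 kN

γ = ρg = 1576 × 9.81 / 1000 = 15.46056 kN/m³.
Let θ = 41° be the plate's angle to the horizontal; measure y along the incline from where the plane meets the free surface. Vertical depth h = y·sinθ with sinθ = 0.656059.
The centroid lies 1.23/2 = 0.615 m below the top edge, so y_c = 4.3 + 0.615 = 4.915 m and h_c = 4.915 × 0.656059 = 3.22453 m.
A = 1.9 × 1.23 = 2.337 m².
Resultant F = γ·h_c·A = 15.46056 × 3.22453 × 2.337 = 116.507 kN.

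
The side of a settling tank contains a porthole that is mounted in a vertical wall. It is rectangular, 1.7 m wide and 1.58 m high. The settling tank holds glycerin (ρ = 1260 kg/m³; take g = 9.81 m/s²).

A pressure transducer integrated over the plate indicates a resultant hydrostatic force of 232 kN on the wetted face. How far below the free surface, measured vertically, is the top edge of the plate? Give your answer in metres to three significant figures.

d_top ≈ 6.20 m

γ = ρg = 1260 × 9.81 / 1000 = 12.3606 kN/m³.
A = 1.7 × 1.58 = 2.686 m².
From F = γ·h_c·A, the centroid depth is h_c = 232/(12.3606 × 2.686) = 6.98783 m.
The centroid lies 1.58/2 = 0.79 m below the top edge, so the top edge sits at h_top = 6.98783 − 0.79 = 6.19783 m below the surface.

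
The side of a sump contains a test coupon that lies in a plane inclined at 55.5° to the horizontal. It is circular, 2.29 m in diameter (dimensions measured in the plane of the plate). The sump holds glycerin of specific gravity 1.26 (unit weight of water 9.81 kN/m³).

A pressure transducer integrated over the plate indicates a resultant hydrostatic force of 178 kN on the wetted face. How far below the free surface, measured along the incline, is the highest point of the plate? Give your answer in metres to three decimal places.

y_top ≈ 3.098 m

γ = 1.26 × 9.81 = 12.3606 kN/m³.
A = π(1.145)² = 4.11871 m².
From F = γ·h_c·A, the centroid depth is h_c = 178/(12.3606 × 4.11871) = 3.49638 m.
Let θ = 55.5° be the plate's angle to the horizontal; measure y along the incline from where the plane meets the free surface. Vertical depth h = y·sinθ with sinθ = 0.824126.
Along the incline, y_c = h_c/sinθ = 3.49638/0.824126 = 4.24253 m.
The centroid is at the centre, 1.145 m below the top of the plate, so the highest point sits at y_top = 4.24253 − 1.145 = 3.09753 m along the incline.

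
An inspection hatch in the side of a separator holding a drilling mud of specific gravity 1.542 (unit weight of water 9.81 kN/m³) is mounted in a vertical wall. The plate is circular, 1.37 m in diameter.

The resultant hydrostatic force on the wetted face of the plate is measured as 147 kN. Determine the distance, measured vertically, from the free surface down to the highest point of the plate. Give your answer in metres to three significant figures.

γ = 1.542 × 9.81 = 15.12702 kN/m³.
A = π(0.685)² = 1.47411 m².
From F = γ·h_c·A, the centroid depth is h_c = 147/(15.12702 × 1.47411) = 6.59226 m.
The centroid is at the centre, 0.685 m below the top of the plate, so the highest point sits at h_top = 6.59226 − 0.685 = 5.90726 m below the surface.

d_top ≈ 5.91 m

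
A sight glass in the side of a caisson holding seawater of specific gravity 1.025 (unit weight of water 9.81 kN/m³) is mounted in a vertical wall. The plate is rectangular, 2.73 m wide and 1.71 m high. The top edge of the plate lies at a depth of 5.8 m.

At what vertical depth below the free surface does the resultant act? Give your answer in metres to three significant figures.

γ = 1.025 × 9.81 = 10.05525 kN/m³.
The centroid lies 1.71/2 = 0.855 m below the top edge, so the centroid depth is h_c = 5.8 + 0.855 = 6.655 m.
A = 2.73 × 1.71 = 4.6683 m².
Resultant F = γ·h_c·A = 10.05525 × 6.655 × 4.6683 = 312.392 kN.
I_c = b·h³/12 = 2.73 × 1.71³/12 = 1.13755 m⁴.
Centre of pressure: y_p = y_c + I_c/(y_c·A) = 6.655 + 1.13755/(6.655 × 4.6683) = 6.655 + 0.0366154 = 6.69162 m along the plane.

h_p = 6.69 m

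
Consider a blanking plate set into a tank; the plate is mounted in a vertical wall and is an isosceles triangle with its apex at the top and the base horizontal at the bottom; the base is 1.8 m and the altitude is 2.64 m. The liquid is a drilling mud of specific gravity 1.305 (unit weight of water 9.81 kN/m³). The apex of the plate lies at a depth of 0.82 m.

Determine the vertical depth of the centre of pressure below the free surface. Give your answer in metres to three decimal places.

γ = 1.305 × 9.81 = 12.80205 kN/m³.
With the apex up, the centroid sits 2h/3 = 2 × 2.64/3 = 1.76 m below the apex, so the centroid depth is h_c = 0.82 + 1.76 = 2.58 m.
A = ½ × 1.8 × 2.64 = 2.376 m².
Resultant F = γ·h_c·A = 12.80205 × 2.58 × 2.376 = 78.4776 kN.
I_c = b·h³/36 = 1.8 × 2.64³/36 = 0.919987 m⁴.
Centre of pressure: y_p = y_c + I_c/(y_c·A) = 2.58 + 0.919987/(2.58 × 2.376) = 2.58 + 0.150077 = 2.73008 m along the plane.

h_p = 2.730 m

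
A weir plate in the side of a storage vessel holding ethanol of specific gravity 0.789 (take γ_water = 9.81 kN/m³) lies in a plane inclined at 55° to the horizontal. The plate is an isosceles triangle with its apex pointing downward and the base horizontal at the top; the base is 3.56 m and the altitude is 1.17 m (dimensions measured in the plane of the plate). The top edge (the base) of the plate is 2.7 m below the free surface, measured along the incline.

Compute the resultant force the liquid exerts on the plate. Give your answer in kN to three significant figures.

γ = 0.789 × 9.81 = 7.74009 kN/m³.
Let θ = 55° be the plate's angle to the horizontal; measure y along the incline from where the plane meets the free surface. Vertical depth h = y·sinθ with sinθ = 0.819152.
With the apex down, the centroid sits h/3 = 1.17/3 = 0.39 m below the base (the top edge), so y_c = 2.7 + 0.39 = 3.09 m and h_c = 3.09 × 0.819152 = 2.53118 m.
A = ½ × 3.56 × 1.17 = 2.0826 m².
Resultant F = γ·h_c·A = 7.74009 × 2.53118 × 2.0826 = 40.8014 kN.

F ≈ 40.8 kN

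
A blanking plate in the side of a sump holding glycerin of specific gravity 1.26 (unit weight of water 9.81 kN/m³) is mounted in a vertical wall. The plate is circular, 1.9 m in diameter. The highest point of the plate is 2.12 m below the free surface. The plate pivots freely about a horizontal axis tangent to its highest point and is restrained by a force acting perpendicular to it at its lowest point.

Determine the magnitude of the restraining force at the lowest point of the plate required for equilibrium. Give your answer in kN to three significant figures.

P ≈ 58.0 kN

γ = 1.26 × 9.81 = 12.3606 kN/m³.
The centroid is at the centre, 0.95 m below the top of the plate, so the centroid depth is h_c = 2.12 + 0.95 = 3.07 m.
A = π(0.95)² = 2.83529 m².
Resultant F = γ·h_c·A = 12.3606 × 3.07 × 2.83529 = 107.591 kN.
I_c = πr⁴/4 = π × 0.95⁴/4 = 0.639712 m⁴.
Centre of pressure: y_p = y_c + I_c/(y_c·A) = 3.07 + 0.639712/(3.07 × 2.83529) = 3.07 + 0.0734935 = 3.14349 m along the plane.
The resultant acts 0.95 + 0.0734935 = 1.02349 m (along the plate) below the hinge at the top edge, so the moment about the hinge is M = F × 1.02349 = 107.591 × 1.02349 = 110.118 kN·m.
A normal force at the bottom, 1.9 m from the hinge, must supply this moment: P = 110.118/1.9 = 57.9568 kN.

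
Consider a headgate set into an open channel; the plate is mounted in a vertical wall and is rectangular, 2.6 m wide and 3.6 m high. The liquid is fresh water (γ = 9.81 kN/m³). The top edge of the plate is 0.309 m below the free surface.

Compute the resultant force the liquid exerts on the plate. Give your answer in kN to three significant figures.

F ≈ 194 kN

γ = 9.81 kN/m³.
The centroid lies 3.6/2 = 1.8 m below the top edge, so the centroid depth is h_c = 0.309 + 1.8 = 2.109 m.
A = 2.6 × 3.6 = 9.36 m².
Resultant F = γ·h_c·A = 9.81 × 2.109 × 9.36 = 193.652 kN.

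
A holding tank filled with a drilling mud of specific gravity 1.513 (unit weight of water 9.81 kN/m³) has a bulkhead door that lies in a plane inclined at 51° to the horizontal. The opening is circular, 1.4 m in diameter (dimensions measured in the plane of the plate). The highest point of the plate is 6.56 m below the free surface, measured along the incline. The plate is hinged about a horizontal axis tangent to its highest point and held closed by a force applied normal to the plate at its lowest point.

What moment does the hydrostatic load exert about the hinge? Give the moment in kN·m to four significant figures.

M ≈ 92.41 kN·m

γ = 1.513 × 9.81 = 14.84253 kN/m³.
Let θ = 51° be the plate's angle to the horizontal; measure y along the incline from where the plane meets the free surface. Vertical depth h = y·sinθ with sinθ = 0.777146.
The centroid is at the centre, 0.7 m below the top of the plate, so y_c = 6.56 + 0.7 = 7.26 m and h_c = 7.26 × 0.777146 = 5.64208 m.
A = π(0.7)² = 1.53938 m².
Resultant F = γ·h_c·A = 14.84253 × 5.64208 × 1.53938 = 128.912 kN.
I_c = πr⁴/4 = π × 0.7⁴/4 = 0.188574 m⁴.
Centre of pressure: y_p = y_c + I_c/(y_c·A) = 7.26 + 0.188574/(7.26 × 1.53938) = 7.26 + 0.0168733 = 7.27687 m along the plane.
The resultant acts 0.7 + 0.0168733 = 0.716873 m (along the plate) below the hinge at the top edge, so the moment about the hinge is M = F × 0.716873 = 128.912 × 0.716873 = 92.4135 kN·m.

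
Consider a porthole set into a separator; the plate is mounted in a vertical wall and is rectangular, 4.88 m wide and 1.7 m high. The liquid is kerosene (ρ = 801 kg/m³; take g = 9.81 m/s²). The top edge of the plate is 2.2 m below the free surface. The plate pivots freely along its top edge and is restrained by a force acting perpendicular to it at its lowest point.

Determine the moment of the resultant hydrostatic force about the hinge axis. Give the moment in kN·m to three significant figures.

γ = ρg = 801 × 9.81 / 1000 = 7.85781 kN/m³.
The centroid lies 1.7/2 = 0.85 m below the top edge, so the centroid depth is h_c = 2.2 + 0.85 = 3.05 m.
A = 4.88 × 1.7 = 8.296 m².
Resultant F = γ·h_c·A = 7.85781 × 3.05 × 8.296 = 198.825 kN.
I_c = b·h³/12 = 4.88 × 1.7³/12 = 1.99795 m⁴.
Centre of pressure: y_p = y_c + I_c/(y_c·A) = 3.05 + 1.99795/(3.05 × 8.296) = 3.05 + 0.0789616 = 3.12896 m along the plane.
The resultant acts 0.85 + 0.0789616 = 0.928962 m (along the plate) below the hinge at the top edge, so the moment about the hinge is M = F × 0.928962 = 198.825 × 0.928962 = 184.701 kN·m.

M ≈ 185 kN·m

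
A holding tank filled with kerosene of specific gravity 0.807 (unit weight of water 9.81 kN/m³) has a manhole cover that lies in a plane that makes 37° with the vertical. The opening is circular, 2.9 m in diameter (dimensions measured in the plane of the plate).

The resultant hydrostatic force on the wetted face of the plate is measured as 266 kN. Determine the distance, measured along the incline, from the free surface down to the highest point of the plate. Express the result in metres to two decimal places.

γ = 0.807 × 9.81 = 7.91667 kN/m³.
A = π(1.45)² = 6.6052 m².
From F = γ·h_c·A, the centroid depth is h_c = 266/(7.91667 × 6.6052) = 5.0869 m.
The plate makes 37° with the vertical, i.e. θ = 90° − 37° = 53° to the horizontal. Measuring y along the incline from the free-surface line, vertical depth h = y·sinθ with sinθ = 0.798636.
Along the incline, y_c = h_c/sinθ = 5.0869/0.798636 = 6.36948 m.
The centroid is at the centre, 1.45 m below the top of the plate, so the highest point sits at y_top = 6.36948 − 1.45 = 4.91948 m along the incline.

y_top ≈ 4.92 m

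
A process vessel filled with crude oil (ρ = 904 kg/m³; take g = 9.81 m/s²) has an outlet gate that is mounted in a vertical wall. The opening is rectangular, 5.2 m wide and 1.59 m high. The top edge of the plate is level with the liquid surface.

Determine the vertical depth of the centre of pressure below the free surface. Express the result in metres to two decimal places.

γ = ρg = 904 × 9.81 / 1000 = 8.86824 kN/m³.
The centroid lies 1.59/2 = 0.795 m below the top edge, so the centroid depth is h_c = 0.795 m.
A = 5.2 × 1.59 = 8.268 m².
Resultant F = γ·h_c·A = 8.86824 × 0.795 × 8.268 = 58.2915 kN.
I_c = b·h³/12 = 5.2 × 1.59³/12 = 1.74186 m⁴.
Centre of pressure: y_p = y_c + I_c/(y_c·A) = 0.795 + 1.74186/(0.795 × 8.268) = 0.795 + 0.265 = 1.06 m along the plane.

h_p = 1.06 m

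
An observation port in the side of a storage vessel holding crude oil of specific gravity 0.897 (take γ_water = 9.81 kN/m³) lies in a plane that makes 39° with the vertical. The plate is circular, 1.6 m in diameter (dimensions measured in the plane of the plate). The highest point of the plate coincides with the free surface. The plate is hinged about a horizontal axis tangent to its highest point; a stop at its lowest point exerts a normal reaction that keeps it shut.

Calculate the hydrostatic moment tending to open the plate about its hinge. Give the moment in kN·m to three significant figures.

M ≈ 11.0 kN·m

γ = 0.897 × 9.81 = 8.79957 kN/m³.
The plate makes 39° with the vertical, i.e. θ = 90° − 39° = 51° to the horizontal. Measuring y along the incline from the free-surface line, vertical depth h = y·sinθ with sinθ = 0.777146.
The centroid is at the centre, 0.8 m below the top of the plate, so y_c = 0.8 m and h_c = 0.8 × 0.777146 = 0.621717 m.
A = π(0.8)² = 2.01062 m².
Resultant F = γ·h_c·A = 8.79957 × 0.621717 × 2.01062 = 10.9998 kN.
I_c = πr⁴/4 = π × 0.8⁴/4 = 0.321699 m⁴.
Centre of pressure: y_p = y_c + I_c/(y_c·A) = 0.8 + 0.321699/(0.8 × 2.01062) = 0.8 + 0.2 = 1 m along the plane.
The resultant acts 0.8 + 0.2 = 1 m (along the plate) below the hinge at the top edge, so the moment about the hinge is M = F × 1 = 10.9998 × 1 = 10.9998 kN·m.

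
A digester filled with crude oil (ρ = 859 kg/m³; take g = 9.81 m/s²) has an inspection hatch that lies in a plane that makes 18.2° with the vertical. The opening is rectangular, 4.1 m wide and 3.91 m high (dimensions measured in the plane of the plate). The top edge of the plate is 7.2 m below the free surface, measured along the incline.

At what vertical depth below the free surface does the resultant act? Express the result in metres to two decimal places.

h_p = 8.83 m

γ = ρg = 859 × 9.81 / 1000 = 8.42679 kN/m³.
The plate makes 18.2° with the vertical, i.e. θ = 90° − 18.2° = 71.8° to the horizontal. Measuring y along the incline from the free-surface line, vertical depth h = y·sinθ with sinθ = 0.949972.
The centroid lies 3.91/2 = 1.955 m below the top edge, so y_c = 7.2 + 1.955 = 9.155 m and h_c = 9.155 × 0.949972 = 8.69699 m.
A = 4.1 × 3.91 = 16.031 m².
Resultant F = γ·h_c·A = 8.42679 × 8.69699 × 16.031 = 1174.88 kN.
I_c = b·h³/12 = 4.1 × 3.91³/12 = 20.4236 m⁴.
Centre of pressure: y_p = y_c + I_c/(y_c·A) = 9.155 + 20.4236/(9.155 × 16.031) = 9.155 + 0.13916 = 9.29416 m along the plane.
Vertically, h_p = y_p·sinθ = 9.29416 × 0.949972 = 8.82919 m.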